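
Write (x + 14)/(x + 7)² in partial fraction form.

(x + 14) = P(x + 7) + Q. At x = -7: Q = 1·(-7) + 14 = 7. Coeff of x: P = 1
Result: 1/(x + 7) + 7/(x + 7)²


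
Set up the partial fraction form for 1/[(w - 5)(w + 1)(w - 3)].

Three distinct linear factors: α/(w - 5) + β/(w + 1) + γ/(w - 3)


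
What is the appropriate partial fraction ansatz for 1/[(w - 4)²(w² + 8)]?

Repeated linear + quadratic: α/(w - 4) + β/(w - 4)² + (γw + δ)/(w² + 8)


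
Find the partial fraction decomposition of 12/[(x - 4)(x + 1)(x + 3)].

Using cover-up method: α = 12/35, β = -6/5, γ = 6/7
Result: (12/35)/(x - 4) - (6/5)/(x + 1) + (6/7)/(x + 3)


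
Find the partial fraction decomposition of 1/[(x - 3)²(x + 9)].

Cover-up at x=-9: γ = 1/(-9 - 3)² = 1/144. Cover-up at x=3: β = 1/(3 + 9) = 1/12. Comparing x² coeff: α = -γ = -1/144
Result: (-1/144)/(x - 3) + (1/12)/(x - 3)² + (1/144)/(x + 9)


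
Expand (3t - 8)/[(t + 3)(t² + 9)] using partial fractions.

At t=-3: P = (3·(-3) - 8)/((-3)² + 9) = -17/18. Q = -P = 17/18, R = 3 - (-3)·P = 1/6
Result: (-17/18)/(t + 3) + ((17/18)t + 1/6)/(t² + 9)


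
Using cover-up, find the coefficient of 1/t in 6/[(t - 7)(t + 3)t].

Cover t, set t=0: 6/[(0 - 7)(0 + 3)] = -2/7


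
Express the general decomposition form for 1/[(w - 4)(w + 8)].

Distinct linear factors: α/(w - 4) + β/(w + 8)


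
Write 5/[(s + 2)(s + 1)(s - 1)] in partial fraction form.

Using cover-up method: P = 5/3, Q = -5/2, R = 5/6
Result: (5/3)/(s + 2) - (5/2)/(s + 1) + (5/6)/(s - 1)


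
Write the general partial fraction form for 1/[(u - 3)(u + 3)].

Distinct linear factors: α/(u - 3) + β/(u + 3)


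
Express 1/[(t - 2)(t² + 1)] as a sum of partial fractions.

Cover-up at t = 2: A = 1/(2² + 1) = 1/5. Then B = -A = -1/5, C = -A·(0 + 2) = -2/5
Result: (1/5)/(t - 2) - ((1/5)t + 2/5)/(t² + 1)


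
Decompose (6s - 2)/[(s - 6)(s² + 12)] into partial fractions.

At s=6: A = (6·6 - 2)/(6² + 12) = 17/24. B = -A = -17/24, C = 6 - 6·A = 7/4
Result: (17/24)/(s - 6) - ((17/24)s - 7/4)/(s² + 12)


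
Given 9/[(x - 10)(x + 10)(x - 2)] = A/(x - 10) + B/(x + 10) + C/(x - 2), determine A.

Cover-up at x = 10: A = 9/[(10 + 10)(10 - 2)] = 9/[(20)(8)] = 9/160


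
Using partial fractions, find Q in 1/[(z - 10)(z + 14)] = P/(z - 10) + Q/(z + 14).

Cover-up at z = -14: Q = 1/(-14 - 10) = -1/24


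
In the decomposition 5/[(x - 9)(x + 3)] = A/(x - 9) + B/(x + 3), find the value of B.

Cover-up at x = -3: B = 5/(-3 - 9) = -5/12


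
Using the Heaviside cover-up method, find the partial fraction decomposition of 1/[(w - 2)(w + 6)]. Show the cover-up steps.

Cover (w - 2): set w=2, get A = 1/(2 + 6) = 1/8. Cover (w + 6): set w=-6, get B = 1/(-6 - 2) = -1/8.
Result: (1/8)/(w - 2) - (1/8)/(w + 6)


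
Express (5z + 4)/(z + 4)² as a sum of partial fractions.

(5z + 4) = α(z + 4) + β. At z = -4: β = 5·(-4) + 4 = -16. Coeff of z: α = 5
Result: 5/(z + 4) - 16/(z + 4)²


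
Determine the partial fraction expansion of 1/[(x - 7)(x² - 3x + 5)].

Cover-up at x = 7: α = 1/(7² - 3·7 + 5) = 1/33. Then β = -α = -1/33, γ = -α·(-3 + 7) = -4/33
Result: (1/33)/(x - 7) - ((1/33)x + 4/33)/(x² - 3x + 5)


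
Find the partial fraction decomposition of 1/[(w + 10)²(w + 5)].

Cover-up at w=-5: R = 1/(-5 + 10)² = 1/25. Cover-up at w=-10: Q = 1/(-10 + 5) = -1/5. Comparing w² coeff: P = -R = -1/25
Result: (-1/25)/(w + 10) - (1/5)/(w + 10)² + (1/25)/(w + 5)


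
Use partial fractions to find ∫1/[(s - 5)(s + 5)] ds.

Decompose: 1/[(s - 5)(s + 5)] = (1/10)/(s - 5) - (1/10)/(s + 5). Integrate each term: (1/10) ln|(s - 5)| - (1/10) ln|(s + 5)| + C


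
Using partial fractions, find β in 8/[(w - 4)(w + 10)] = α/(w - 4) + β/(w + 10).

Cover-up at w = -10: β = 8/(-10 - 4) = -8/14 = -4/7


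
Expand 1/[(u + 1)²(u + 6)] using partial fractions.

Cover-up at u=-6: R = 1/(-6 + 1)² = 1/25. Cover-up at u=-1: Q = 1/(-1 + 6) = 1/5. Comparing u² coeff: P = -R = -1/25
Result: (-1/25)/(u + 1) + (1/5)/(u + 1)² + (1/25)/(u + 6)


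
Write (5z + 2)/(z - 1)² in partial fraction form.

(5z + 2) = α(z - 1) + β. At z = 1: β = 5·1 + 2 = 7. Coeff of z: α = 5
Result: 5/(z - 1) + 7/(z - 1)²


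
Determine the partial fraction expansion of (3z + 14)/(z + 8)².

(3z + 14) = A(z + 8) + B. At z = -8: B = 3·(-8) + 14 = -10. Coeff of z: A = 3
Result: 3/(z + 8) - 10/(z + 8)²


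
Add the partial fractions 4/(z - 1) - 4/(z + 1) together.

Common denominator (z - 1)(z + 1). Numerator: 4(z + 1) - 4(z - 1) = (4z + 4) - (4z - 4) = 8
Result: (8)/[(z - 1)(z + 1)]


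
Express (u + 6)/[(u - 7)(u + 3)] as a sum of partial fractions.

At u=7: P = (1·7 + 6)/(7 + 3) = 13/10. At u=-3: Q = (1·(-3) + 6)/(-3 - 7) = -3/10
Result: (13/10)/(u - 7) - (3/10)/(u + 3)


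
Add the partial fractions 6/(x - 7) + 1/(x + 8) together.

Common denominator (x - 7)(x + 8). Numerator: 6(x + 8) + 1(x - 7) = (6x + 48) + (x - 7) = 7x + 41
Result: (7x + 41)/[(x - 7)(x + 8)]


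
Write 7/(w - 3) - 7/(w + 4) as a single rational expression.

Common denominator (w - 3)(w + 4). Numerator: 7(w + 4) - 7(w - 3) = (7w + 28) - (7w - 21) = 49
Result: (49)/[(w - 3)(w + 4)]


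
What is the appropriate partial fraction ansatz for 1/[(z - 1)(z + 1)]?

Distinct linear factors: A/(z - 1) + B/(z + 1)


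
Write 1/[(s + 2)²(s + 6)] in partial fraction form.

Cover-up at s=-6: γ = 1/(-6 + 2)² = 1/16. Cover-up at s=-2: β = 1/(-2 + 6) = 1/4. Comparing s² coeff: α = -γ = -1/16
Result: (-1/16)/(s + 2) + (1/4)/(s + 2)² + (1/16)/(s + 6)


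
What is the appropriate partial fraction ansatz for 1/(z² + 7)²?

Repeated quadratic factor: (Az + B)/(z² + 7) + (Cz + D)/(z² + 7)²


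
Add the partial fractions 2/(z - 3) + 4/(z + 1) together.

Common denominator (z - 3)(z + 1). Numerator: 2(z + 1) + 4(z - 3) = (2z + 2) + (4z - 12) = 6z - 10
Result: (6z - 10)/[(z - 3)(z + 1)]


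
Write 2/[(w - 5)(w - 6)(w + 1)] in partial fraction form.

Using cover-up method: A = -1/3, B = 2/7, C = 1/21
Result: (-1/3)/(w - 5) + (2/7)/(w - 6) + (1/21)/(w + 1)


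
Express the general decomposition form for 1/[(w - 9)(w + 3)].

Distinct linear factors: P/(w - 9) + Q/(w + 3)


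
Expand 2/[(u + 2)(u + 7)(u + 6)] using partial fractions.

Using cover-up method: A = 1/10, B = 2/5, C = -1/2
Result: (1/10)/(u + 2) + (2/5)/(u + 7) - (1/2)/(u + 6)


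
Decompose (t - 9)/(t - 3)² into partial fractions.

(t - 9) = α(t - 3) + β. At t = 3: β = 1·3 - 9 = -6. Coeff of t: α = 1
Result: 1/(t - 3) - 6/(t - 3)²


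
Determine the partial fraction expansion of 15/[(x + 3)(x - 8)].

15/(x + 3)(x - 8) = α/(x + 3) + β/(x - 8). α = 15/(-3 - 8) = -15/11, β = 15/(8 + 3) = 15/11
Result: (-15/11)/(x + 3) + (15/11)/(x - 8)


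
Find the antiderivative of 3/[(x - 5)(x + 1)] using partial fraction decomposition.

Decompose: 3/[(x - 5)(x + 1)] = (1/2)/(x - 5) - (1/2)/(x + 1). Integrate each term: (1/2) ln|(x - 5)| - (1/2) ln|(x + 1)| + C


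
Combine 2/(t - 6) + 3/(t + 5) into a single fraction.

Common denominator (t - 6)(t + 5). Numerator: 2(t + 5) + 3(t - 6) = (2t + 10) + (3t - 18) = 5t - 8
Result: (5t - 8)/[(t - 6)(t + 5)]


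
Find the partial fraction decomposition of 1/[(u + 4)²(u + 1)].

Cover-up at u=-1: C = 1/(-1 + 4)² = 1/9. Cover-up at u=-4: B = 1/(-4 + 1) = -1/3. Comparing u² coeff: A = -C = -1/9
Result: (-1/9)/(u + 4) - (1/3)/(u + 4)² + (1/9)/(u + 1)


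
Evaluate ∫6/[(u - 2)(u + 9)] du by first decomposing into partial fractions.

Decompose: 6/[(u - 2)(u + 9)] = (6/11)/(u - 2) - (6/11)/(u + 9). Integrate each term: (6/11) ln|(u - 2)| - (6/11) ln|(u + 9)| + C


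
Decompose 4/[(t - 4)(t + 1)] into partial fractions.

4/(t - 4)(t + 1) = α/(t - 4) + β/(t + 1). α = 4/(4 + 1) = 4/5, β = 4/(-1 - 4) = -4/5
Result: (4/5)/(t - 4) - (4/5)/(t + 1)


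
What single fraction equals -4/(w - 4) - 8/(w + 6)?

Common denominator (w - 4)(w + 6). Numerator: -4(w + 6) - 8(w - 4) = (-4w - 24) - (8w - 32) = -12w + 8
Result: (-12w + 8)/[(w - 4)(w + 6)]


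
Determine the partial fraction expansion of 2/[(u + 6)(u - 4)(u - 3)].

Using cover-up method: α = 1/45, β = 1/5, γ = -2/9
Result: (1/45)/(u + 6) + (1/5)/(u - 4) - (2/9)/(u - 3)


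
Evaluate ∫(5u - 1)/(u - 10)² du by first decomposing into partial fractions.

Decompose: A = 5, B = 5·10 - 1 = 49, so (5u - 1)/(u - 10)² = 5/(u - 10) + 49/(u - 10)². Integrate: ∫ A/(u - 10) du = 5 ln|(u - 10)|; ∫ B/(u - 10)² du = -49/(u - 10). Sum: 5 ln|(u - 10)| - 49/(u - 10) + C


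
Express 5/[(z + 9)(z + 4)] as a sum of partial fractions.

5/(z + 9)(z + 4) = A/(z + 9) + B/(z + 4). A = 5/(-9 + 4) = -1, B = 5/(-4 + 9) = 1
Result: -1/(z + 9) + 1/(z + 4)


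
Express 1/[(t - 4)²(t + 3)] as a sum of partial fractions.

Cover-up at t=-3: C = 1/(-3 - 4)² = 1/49. Cover-up at t=4: B = 1/(4 + 3) = 1/7. Comparing t² coeff: A = -C = -1/49
Result: (-1/49)/(t - 4) + (1/7)/(t - 4)² + (1/49)/(t + 3)


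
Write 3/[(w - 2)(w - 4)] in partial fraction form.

3/(w - 2)(w - 4) = α/(w - 2) + β/(w - 4). α = 3/(2 - 4) = -3/2, β = 3/(4 - 2) = 3/2
Result: (-3/2)/(w - 2) + (3/2)/(w - 4)


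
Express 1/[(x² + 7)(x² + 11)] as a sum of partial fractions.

Coefficient matching gives α = γ = 0, β = 1/(11-7) = 1/4, δ = -β = -1/4
Result: (1/4)/(x² + 7) - (1/4)/(x² + 11)


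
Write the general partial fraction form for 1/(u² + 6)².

Repeated quadratic factor: (Au + B)/(u² + 6) + (Cu + D)/(u² + 6)²


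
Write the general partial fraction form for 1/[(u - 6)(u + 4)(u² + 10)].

Two linear + quadratic: α/(u - 6) + β/(u + 4) + (γu + δ)/(u² + 10)


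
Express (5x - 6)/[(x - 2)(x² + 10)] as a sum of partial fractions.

At x=2: A = (5·2 - 6)/(2² + 10) = 2/7. B = -A = -2/7, C = 5 - 2·A = 31/7
Result: (2/7)/(x - 2) - ((2/7)x - 31/7)/(x² + 10)


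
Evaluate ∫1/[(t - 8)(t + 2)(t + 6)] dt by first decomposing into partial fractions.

Cover-up: α = 1/140, β = -1/40, γ = 1/56. Decomposition: (1/140)/(t - 8) - (1/40)/(t + 2) + (1/56)/(t + 6). Integrate each term: (1/140) ln|(t - 8)| - (1/40) ln|(t + 2)| + (1/56) ln|(t + 6)| + C


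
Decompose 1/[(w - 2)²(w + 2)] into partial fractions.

Cover-up at w=-2: γ = 1/(-2 - 2)² = 1/16. Cover-up at w=2: β = 1/(2 + 2) = 1/4. Comparing w² coeff: α = -γ = -1/16
Result: (-1/16)/(w - 2) + (1/4)/(w - 2)² + (1/16)/(w + 2)


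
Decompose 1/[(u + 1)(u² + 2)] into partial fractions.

Cover-up at u = -1: α = 1/((-1)² + 2) = 1/3. Then β = -α = -1/3, γ = -α·(0 - 1) = 1/3
Result: (1/3)/(u + 1) - ((1/3)u - 1/3)/(u² + 2)


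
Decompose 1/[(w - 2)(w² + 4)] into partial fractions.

Cover-up at w = 2: P = 1/(2² + 4) = 1/8. Then Q = -P = -1/8, R = -P·(0 + 2) = -1/4
Result: (1/8)/(w - 2) - ((1/8)w + 1/4)/(w² + 4)


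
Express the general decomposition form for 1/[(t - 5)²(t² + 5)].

Repeated linear + quadratic: P/(t - 5) + Q/(t - 5)² + (Rt + S)/(t² + 5)


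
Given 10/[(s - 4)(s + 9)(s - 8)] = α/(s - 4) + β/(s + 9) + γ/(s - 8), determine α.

Cover-up at s = 4: α = 10/[(4 + 9)(4 - 8)] = 10/[(13)(-4)] = -10/52 = -5/26


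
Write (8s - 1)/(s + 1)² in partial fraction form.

(8s - 1) = P(s + 1) + Q. At s = -1: Q = 8·(-1) - 1 = -9. Coeff of s: P = 8
Result: 8/(s + 1) - 9/(s + 1)²


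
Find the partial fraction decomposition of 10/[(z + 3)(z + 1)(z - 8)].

Using cover-up method: P = 5/11, Q = -5/9, R = 10/99
Result: (5/11)/(z + 3) - (5/9)/(z + 1) + (10/99)/(z - 8)


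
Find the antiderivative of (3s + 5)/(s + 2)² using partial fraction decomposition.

Decompose: α = 3, β = 3·(-2) + 5 = -1, so (3s + 5)/(s + 2)² = 3/(s + 2) - 1/(s + 2)². Integrate: ∫ α/(s + 2) ds = 3 ln|(s + 2)|; ∫ β/(s + 2)² ds = 1/(s + 2). Sum: 3 ln|(s + 2)| + 1/(s + 2) + C


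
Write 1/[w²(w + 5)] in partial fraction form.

Cover-up at w=-5: γ = 1/(-5 - 0)² = 1/25. Cover-up at w=0: β = 1/(0 + 5) = 1/5. Comparing w² coeff: α = -γ = -1/25
Result: (-1/25)/w + (1/5)/w² + (1/25)/(w + 5)


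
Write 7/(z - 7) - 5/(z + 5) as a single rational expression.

Common denominator (z - 7)(z + 5). Numerator: 7(z + 5) - 5(z - 7) = (7z + 35) - (5z - 35) = 2z + 70
Result: (2z + 70)/[(z - 7)(z + 5)]


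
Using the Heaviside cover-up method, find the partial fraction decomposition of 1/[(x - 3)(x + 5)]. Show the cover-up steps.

Cover (x - 3): set x=3, get A = 1/(3 + 5) = 1/8. Cover (x + 5): set x=-5, get B = 1/(-5 - 3) = -1/8.
Result: (1/8)/(x - 3) - (1/8)/(x + 5)


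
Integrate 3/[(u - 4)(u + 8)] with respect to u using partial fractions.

Decompose: 3/[(u - 4)(u + 8)] = (1/4)/(u - 4) - (1/4)/(u + 8). Integrate each term: (1/4) ln|(u - 4)| - (1/4) ln|(u + 8)| + C


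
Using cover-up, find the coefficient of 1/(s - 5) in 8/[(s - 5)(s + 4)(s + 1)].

Cover (s - 5), set s=5: 8/[(5 + 4)(5 + 1)] = 4/27


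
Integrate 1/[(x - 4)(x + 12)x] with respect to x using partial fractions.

Cover-up: A = 1/64, B = 1/192, C = -1/48. Decomposition: (1/64)/(x - 4) + (1/192)/(x + 12) - (1/48)/x. Integrate each term: (1/64) ln|(x - 4)| + (1/192) ln|(x + 12)| - (1/48) ln|x| + C


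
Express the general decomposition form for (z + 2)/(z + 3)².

Repeated linear factor: P/(z + 3) + Q/(z + 3)²


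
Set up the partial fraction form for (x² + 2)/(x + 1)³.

Repeated linear factor (power 3): P/(x + 1) + Q/(x + 1)² + R/(x + 1)³


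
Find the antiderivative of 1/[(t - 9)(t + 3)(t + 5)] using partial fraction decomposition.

Cover-up: P = 1/168, Q = -1/24, R = 1/28. Decomposition: (1/168)/(t - 9) - (1/24)/(t + 3) + (1/28)/(t + 5). Integrate each term: (1/168) ln|(t - 9)| - (1/24) ln|(t + 3)| + (1/28) ln|(t + 5)| + C


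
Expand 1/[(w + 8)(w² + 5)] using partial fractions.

Cover-up at w = -8: P = 1/((-8)² + 5) = 1/69. Then Q = -P = -1/69, R = -P·(0 - 8) = 8/69
Result: (1/69)/(w + 8) - ((1/69)w - 8/69)/(w² + 5)


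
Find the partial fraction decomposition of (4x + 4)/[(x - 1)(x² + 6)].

At x=1: α = (4·1 + 4)/(1² + 6) = 8/7. β = -α = -8/7, γ = 4 - 1·α = 20/7
Result: (8/7)/(x - 1) - ((8/7)x - 20/7)/(x² + 6)


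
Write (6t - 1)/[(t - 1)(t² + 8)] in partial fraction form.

At t=1: P = (6·1 - 1)/(1² + 8) = 5/9. Q = -P = -5/9, R = 6 - 1·P = 49/9
Result: (5/9)/(t - 1) - ((5/9)t - 49/9)/(t² + 8)


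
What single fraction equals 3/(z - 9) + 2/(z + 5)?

Common denominator (z - 9)(z + 5). Numerator: 3(z + 5) + 2(z - 9) = (3z + 15) + (2z - 18) = 5z - 3
Result: (5z - 3)/[(z - 9)(z + 5)]


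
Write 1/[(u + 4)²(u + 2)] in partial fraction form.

Cover-up at u=-2: γ = 1/(-2 + 4)² = 1/4. Cover-up at u=-4: β = 1/(-4 + 2) = -1/2. Comparing u² coeff: α = -γ = -1/4
Result: (-1/4)/(u + 4) - (1/2)/(u + 4)² + (1/4)/(u + 2)


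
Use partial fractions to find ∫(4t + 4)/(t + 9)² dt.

Decompose: α = 4, β = 4·(-9) + 4 = -32, so (4t + 4)/(t + 9)² = 4/(t + 9) - 32/(t + 9)². Integrate: ∫ α/(t + 9) dt = 4 ln|(t + 9)|; ∫ β/(t + 9)² dt = 32/(t + 9). Sum: 4 ln|(t + 9)| + 32/(t + 9) + C


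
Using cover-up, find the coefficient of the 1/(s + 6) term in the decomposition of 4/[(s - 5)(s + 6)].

Cover (s + 6), set s=-6: 4/((s - 5) at s=-6) = 4/(-11) = -4/11


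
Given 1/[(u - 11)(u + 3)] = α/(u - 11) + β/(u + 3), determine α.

Cover-up at u = 11: α = 1/(11 + 3) = 1/14


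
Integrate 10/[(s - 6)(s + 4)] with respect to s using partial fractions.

Decompose: 10/[(s - 6)(s + 4)] = 1/(s - 6) - 1/(s + 4). Integrate each term: ln|(s - 6)| - ln|(s + 4)| + C


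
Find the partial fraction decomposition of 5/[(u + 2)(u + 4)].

5/(u + 2)(u + 4) = α/(u + 2) + β/(u + 4). α = 5/(-2 + 4) = 5/2, β = 5/(-4 + 2) = -5/2
Result: (5/2)/(u + 2) - (5/2)/(u + 4)


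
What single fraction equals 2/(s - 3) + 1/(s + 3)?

Common denominator (s - 3)(s + 3). Numerator: 2(s + 3) + 1(s - 3) = (2s + 6) + (s - 3) = 3s + 3
Result: (3s + 3)/[(s - 3)(s + 3)]


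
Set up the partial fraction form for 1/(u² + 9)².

Repeated quadratic factor: (αu + β)/(u² + 9) + (γu + δ)/(u² + 9)²


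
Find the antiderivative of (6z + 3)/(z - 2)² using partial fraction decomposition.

Decompose: P = 6, Q = 6·2 + 3 = 15, so (6z + 3)/(z - 2)² = 6/(z - 2) + 15/(z - 2)². Integrate: ∫ P/(z - 2) dz = 6 ln|(z - 2)|; ∫ Q/(z - 2)² dz = -15/(z - 2). Sum: 6 ln|(z - 2)| - 15/(z - 2) + C


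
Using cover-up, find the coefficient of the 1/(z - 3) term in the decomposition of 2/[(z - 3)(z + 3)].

Cover (z - 3), set z=3: 2/((z + 3) at z=3) = 2/(6) = 1/3


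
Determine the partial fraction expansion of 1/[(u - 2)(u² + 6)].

Cover-up at u = 2: A = 1/(2² + 6) = 1/10. Then B = -A = -1/10, C = -A·(0 + 2) = -1/5
Result: (1/10)/(u - 2) - ((1/10)u + 1/5)/(u² + 6)


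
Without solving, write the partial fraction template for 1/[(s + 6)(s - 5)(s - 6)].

Three distinct linear factors: α/(s + 6) + β/(s - 5) + γ/(s - 6)


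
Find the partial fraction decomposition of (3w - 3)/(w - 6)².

(3w - 3) = α(w - 6) + β. At w = 6: β = 3·6 - 3 = 15. Coeff of w: α = 3
Result: 3/(w - 6) + 15/(w - 6)²


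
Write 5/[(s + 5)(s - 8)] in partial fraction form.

5/(s + 5)(s - 8) = A/(s + 5) + B/(s - 8). A = 5/(-5 - 8) = -5/13, B = 5/(8 + 5) = 5/13
Result: (-5/13)/(s + 5) + (5/13)/(s - 8)


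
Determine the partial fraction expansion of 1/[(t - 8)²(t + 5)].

Cover-up at t=-5: C = 1/(-5 - 8)² = 1/169. Cover-up at t=8: B = 1/(8 + 5) = 1/13. Comparing t² coeff: A = -C = -1/169
Result: (-1/169)/(t - 8) + (1/13)/(t - 8)² + (1/169)/(t + 5)


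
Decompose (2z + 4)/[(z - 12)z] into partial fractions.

At z=12: A = (2·12 + 4)/(12 - 0) = 7/3. At z=0: B = (2·0 + 4)/(0 - 12) = -1/3
Result: (7/3)/(z - 12) - (1/3)/z


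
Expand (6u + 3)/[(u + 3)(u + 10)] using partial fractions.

At u=-3: A = (6·(-3) + 3)/(-3 + 10) = -15/7. At u=-10: B = (6·(-10) + 3)/(-10 + 3) = 57/7
Result: (-15/7)/(u + 3) + (57/7)/(u + 10)


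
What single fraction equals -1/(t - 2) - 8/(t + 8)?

Common denominator (t - 2)(t + 8). Numerator: -1(t + 8) - 8(t - 2) = (-t - 8) - (8t - 16) = -9t + 8
Result: (-9t + 8)/[(t - 2)(t + 8)]


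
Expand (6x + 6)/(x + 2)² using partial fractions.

(6x + 6) = α(x + 2) + β. At x = -2: β = 6·(-2) + 6 = -6. Coeff of x: α = 6
Result: 6/(x + 2) - 6/(x + 2)²


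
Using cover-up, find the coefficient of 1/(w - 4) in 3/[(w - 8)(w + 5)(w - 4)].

Cover (w - 4), set w=4: 3/[(4 - 8)(4 + 5)] = -1/12


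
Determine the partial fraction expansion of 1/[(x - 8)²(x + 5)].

Cover-up at x=-5: C = 1/(-5 - 8)² = 1/169. Cover-up at x=8: B = 1/(8 + 5) = 1/13. Comparing x² coeff: A = -C = -1/169
Result: (-1/169)/(x - 8) + (1/13)/(x - 8)² + (1/169)/(x + 5)


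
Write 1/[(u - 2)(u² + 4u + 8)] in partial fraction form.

Cover-up at u = 2: A = 1/(2² + 4·2 + 8) = 1/20. Then B = -A = -1/20, C = -A·(4 + 2) = -3/10
Result: (1/20)/(u - 2) - ((1/20)u + 3/10)/(u² + 4u + 8)


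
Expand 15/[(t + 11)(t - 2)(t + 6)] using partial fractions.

Using cover-up method: A = 3/13, B = 15/104, C = -3/8
Result: (3/13)/(t + 11) + (15/104)/(t - 2) - (3/8)/(t + 6)


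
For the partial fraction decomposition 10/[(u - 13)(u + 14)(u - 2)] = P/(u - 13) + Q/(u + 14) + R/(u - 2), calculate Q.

Cover-up at u = -14: Q = 10/[(-14 - 13)(-14 - 2)] = 10/[(-27)(-16)] = 10/432 = 5/216


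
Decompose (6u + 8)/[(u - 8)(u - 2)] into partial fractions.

At u=8: α = (6·8 + 8)/(8 - 2) = 28/3. At u=2: β = (6·2 + 8)/(2 - 8) = -10/3
Result: (28/3)/(u - 8) - (10/3)/(u - 2)


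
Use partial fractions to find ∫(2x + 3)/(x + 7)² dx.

Decompose: A = 2, B = 2·(-7) + 3 = -11, so (2x + 3)/(x + 7)² = 2/(x + 7) - 11/(x + 7)². Integrate: ∫ A/(x + 7) dx = 2 ln|(x + 7)|; ∫ B/(x + 7)² dx = 11/(x + 7). Sum: 2 ln|(x + 7)| + 11/(x + 7) + C


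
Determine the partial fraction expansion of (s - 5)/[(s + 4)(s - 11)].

At s=-4: P = (1·(-4) - 5)/(-4 - 11) = 3/5. At s=11: Q = (1·11 - 5)/(11 + 4) = 2/5
Result: (3/5)/(s + 4) + (2/5)/(s - 11)


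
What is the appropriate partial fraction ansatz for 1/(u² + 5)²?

Repeated quadratic factor: (Pu + Q)/(u² + 5) + (Ru + S)/(u² + 5)²


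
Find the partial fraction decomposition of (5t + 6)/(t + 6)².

(5t + 6) = α(t + 6) + β. At t = -6: β = 5·(-6) + 6 = -24. Coeff of t: α = 5
Result: 5/(t + 6) - 24/(t + 6)²


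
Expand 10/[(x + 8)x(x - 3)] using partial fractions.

Using cover-up method: α = 5/44, β = -5/12, γ = 10/33
Result: (5/44)/(x + 8) - (5/12)/x + (10/33)/(x - 3)


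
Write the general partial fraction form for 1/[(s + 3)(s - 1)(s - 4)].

Three distinct linear factors: A/(s + 3) + B/(s - 1) + C/(s - 4)


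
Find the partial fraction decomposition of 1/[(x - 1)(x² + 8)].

Cover-up at x = 1: α = 1/(1² + 8) = 1/9. Then β = -α = -1/9, γ = -α·(0 + 1) = -1/9
Result: (1/9)/(x - 1) - ((1/9)x + 1/9)/(x² + 8)


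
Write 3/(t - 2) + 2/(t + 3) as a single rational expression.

Common denominator (t - 2)(t + 3). Numerator: 3(t + 3) + 2(t - 2) = (3t + 9) + (2t - 4) = 5t + 5
Result: (5t + 5)/[(t - 2)(t + 3)]


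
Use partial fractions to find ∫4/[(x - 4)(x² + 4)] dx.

Cover-up at x=4: α = 4/(4²+4) = 1/5. Coeff matching: β = -1/5, γ = -4/5. Decomposition: (1/5)/(x - 4) - ((1/5)x + 4/5)/(x² + 4). Integrate: linear → ln, quadratic → (1/2)ln + arctan: (1/5) ln|(x - 4)| - (1/10) ln(x² + 4) - (2/5) arctan(x/2) + C


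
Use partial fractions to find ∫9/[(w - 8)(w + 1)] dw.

Decompose: 9/[(w - 8)(w + 1)] = 1/(w - 8) - 1/(w + 1). Integrate each term: ln|(w - 8)| - ln|(w + 1)| + C


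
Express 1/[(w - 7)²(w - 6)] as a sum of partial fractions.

Cover-up at w=6: γ = 1/(6 - 7)² = 1. Cover-up at w=7: β = 1/(7 - 6) = 1. Comparing w² coeff: α = -γ = -1
Result: -1/(w - 7) + 1/(w - 7)² + 1/(w - 6)


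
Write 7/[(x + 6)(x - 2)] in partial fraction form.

7/(x + 6)(x - 2) = A/(x + 6) + B/(x - 2). A = 7/(-6 - 2) = -7/8, B = 7/(2 + 6) = 7/8
Result: (-7/8)/(x + 6) + (7/8)/(x - 2)


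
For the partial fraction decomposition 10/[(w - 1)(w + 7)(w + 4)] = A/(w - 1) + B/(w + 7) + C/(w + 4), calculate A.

Cover-up at w = 1: A = 10/[(1 + 7)(1 + 4)] = 10/[(8)(5)] = 10/40 = 1/4


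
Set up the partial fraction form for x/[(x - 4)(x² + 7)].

Linear + irreducible quadratic: A/(x - 4) + (Bx + C)/(x² + 7)


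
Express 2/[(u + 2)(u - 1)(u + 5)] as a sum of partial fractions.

Using cover-up method: A = -2/9, B = 1/9, C = 1/9
Result: (-2/9)/(u + 2) + (1/9)/(u - 1) + (1/9)/(u + 5)


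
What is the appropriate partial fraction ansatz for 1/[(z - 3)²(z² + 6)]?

Repeated linear + quadratic: A/(z - 3) + B/(z - 3)² + (Cz + D)/(z² + 6)


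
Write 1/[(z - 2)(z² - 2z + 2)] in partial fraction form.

Cover-up at z = 2: α = 1/(2² - 2·2 + 2) = 1/2. Then β = -α = -1/2, γ = -α·(-2 + 2) = 0
Result: (1/2)/(z - 2) - ((1/2)z)/(z² - 2z + 2)


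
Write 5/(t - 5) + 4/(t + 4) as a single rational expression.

Common denominator (t - 5)(t + 4). Numerator: 5(t + 4) + 4(t - 5) = (5t + 20) + (4t - 20) = 9t
Result: (9t)/[(t - 5)(t + 4)]


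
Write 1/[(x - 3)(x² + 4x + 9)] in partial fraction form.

Cover-up at x = 3: A = 1/(3² + 4·3 + 9) = 1/30. Then B = -A = -1/30, C = -A·(4 + 3) = -7/30
Result: (1/30)/(x - 3) - ((1/30)x + 7/30)/(x² + 4x + 9)


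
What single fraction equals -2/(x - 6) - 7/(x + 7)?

Common denominator (x - 6)(x + 7). Numerator: -2(x + 7) - 7(x - 6) = (-2x - 14) - (7x - 42) = -9x + 28
Result: (-9x + 28)/[(x - 6)(x + 7)]


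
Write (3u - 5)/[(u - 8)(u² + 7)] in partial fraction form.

At u=8: α = (3·8 - 5)/(8² + 7) = 19/71. β = -α = -19/71, γ = 3 - 8·α = 61/71
Result: (19/71)/(u - 8) - ((19/71)u - 61/71)/(u² + 7)


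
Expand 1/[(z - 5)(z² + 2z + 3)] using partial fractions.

Cover-up at z = 5: P = 1/(5² + 2·5 + 3) = 1/38. Then Q = -P = -1/38, R = -P·(2 + 5) = -7/38
Result: (1/38)/(z - 5) - ((1/38)z + 7/38)/(z² + 2z + 3)


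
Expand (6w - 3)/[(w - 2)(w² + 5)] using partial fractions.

At w=2: A = (6·2 - 3)/(2² + 5) = 1. B = -A = -1, C = 6 - 2·A = 4
Result: 1/(w - 2) - (w - 4)/(w² + 5)


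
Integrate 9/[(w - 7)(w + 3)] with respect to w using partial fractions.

Decompose: 9/[(w - 7)(w + 3)] = (9/10)/(w - 7) - (9/10)/(w + 3). Integrate each term: (9/10) ln|(w - 7)| - (9/10) ln|(w + 3)| + C


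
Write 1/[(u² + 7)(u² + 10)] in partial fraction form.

Coefficient matching gives α = γ = 0, β = 1/(10-7) = 1/3, δ = -β = -1/3
Result: (1/3)/(u² + 7) - (1/3)/(u² + 10)


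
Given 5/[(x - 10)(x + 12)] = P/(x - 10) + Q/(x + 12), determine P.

Cover-up at x = 10: P = 5/(10 + 12) = 5/22


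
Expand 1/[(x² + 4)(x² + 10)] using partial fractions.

Coefficient matching gives A = C = 0, B = 1/(10-4) = 1/6, D = -B = -1/6
Result: (1/6)/(x² + 4) - (1/6)/(x² + 10)


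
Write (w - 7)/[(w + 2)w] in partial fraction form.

At w=-2: α = (1·(-2) - 7)/(-2 - 0) = 9/2. At w=0: β = (1·0 - 7)/(0 + 2) = -7/2
Result: (9/2)/(w + 2) - (7/2)/w


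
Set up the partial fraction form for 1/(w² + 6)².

Repeated quadratic factor: (Aw + B)/(w² + 6) + (Cw + D)/(w² + 6)²


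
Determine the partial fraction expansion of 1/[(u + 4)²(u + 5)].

Cover-up at u=-5: γ = 1/(-5 + 4)² = 1. Cover-up at u=-4: β = 1/(-4 + 5) = 1. Comparing u² coeff: α = -γ = -1
Result: -1/(u + 4) + 1/(u + 4)² + 1/(u + 5)


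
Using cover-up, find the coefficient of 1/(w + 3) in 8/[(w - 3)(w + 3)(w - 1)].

Cover (w + 3), set w=-3: 8/[(-3 - 3)(-3 - 1)] = 1/3


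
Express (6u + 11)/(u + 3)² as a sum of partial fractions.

(6u + 11) = P(u + 3) + Q. At u = -3: Q = 6·(-3) + 11 = -7. Coeff of u: P = 6
Result: 6/(u + 3) - 7/(u + 3)²


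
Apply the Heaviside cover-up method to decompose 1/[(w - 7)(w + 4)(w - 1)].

Cover (w - 7), w=7: P = 1/[(7 + 4)(7 - 1)] = 1/66. Cover (w + 4), w=-4: Q = 1/[(-4 - 7)(-4 - 1)] = 1/55. Cover (w - 1), w=1: R = 1/[(1 - 7)(1 + 4)] = -1/30.
Result: (1/66)/(w - 7) + (1/55)/(w + 4) - (1/30)/(w - 1)


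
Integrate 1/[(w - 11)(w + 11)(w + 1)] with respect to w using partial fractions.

Cover-up: A = 1/264, B = 1/220, C = -1/120. Decomposition: (1/264)/(w - 11) + (1/220)/(w + 11) - (1/120)/(w + 1). Integrate each term: (1/264) ln|(w - 11)| + (1/220) ln|(w + 11)| - (1/120) ln|(w + 1)| + C


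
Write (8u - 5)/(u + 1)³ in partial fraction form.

(8u - 5) = P(u + 1)² + Q(u + 1) + R. At u = -1: R = 8·(-1) - 5 = -13. Coefficients: P = 0, Q = 8
Result: 8/(u + 1)² - 13/(u + 1)³


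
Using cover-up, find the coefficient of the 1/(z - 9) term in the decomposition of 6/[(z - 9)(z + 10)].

Cover (z - 9), set z=9: 6/((z + 10) at z=9) = 6/(19) = 6/19


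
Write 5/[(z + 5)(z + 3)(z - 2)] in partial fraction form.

Using cover-up method: α = 5/14, β = -1/2, γ = 1/7
Result: (5/14)/(z + 5) - (1/2)/(z + 3) + (1/7)/(z - 2)


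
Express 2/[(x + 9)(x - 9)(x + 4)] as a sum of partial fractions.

Using cover-up method: α = 1/45, β = 1/117, γ = -2/65
Result: (1/45)/(x + 9) + (1/117)/(x - 9) - (2/65)/(x + 4)


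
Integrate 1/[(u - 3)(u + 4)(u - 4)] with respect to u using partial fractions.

Cover-up: α = -1/7, β = 1/56, γ = 1/8. Decomposition: (-1/7)/(u - 3) + (1/56)/(u + 4) + (1/8)/(u - 4). Integrate each term: (-1/7) ln|(u - 3)| + (1/56) ln|(u + 4)| + (1/8) ln|(u - 4)| + C


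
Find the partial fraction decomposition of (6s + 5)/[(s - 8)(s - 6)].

At s=8: A = (6·8 + 5)/(8 - 6) = 53/2. At s=6: B = (6·6 + 5)/(6 - 8) = -41/2
Result: (53/2)/(s - 8) - (41/2)/(s - 6)


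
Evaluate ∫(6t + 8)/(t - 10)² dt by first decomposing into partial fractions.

Decompose: α = 6, β = 6·10 + 8 = 68, so (6t + 8)/(t - 10)² = 6/(t - 10) + 68/(t - 10)². Integrate: ∫ α/(t - 10) dt = 6 ln|(t - 10)|; ∫ β/(t - 10)² dt = -68/(t - 10). Sum: 6 ln|(t - 10)| - 68/(t - 10) + C


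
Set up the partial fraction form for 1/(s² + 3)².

Repeated quadratic factor: (As + B)/(s² + 3) + (Cs + D)/(s² + 3)²


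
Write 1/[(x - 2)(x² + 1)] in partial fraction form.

Cover-up at x = 2: P = 1/(2² + 1) = 1/5. Then Q = -P = -1/5, R = -P·(0 + 2) = -2/5
Result: (1/5)/(x - 2) - ((1/5)x + 2/5)/(x² + 1)


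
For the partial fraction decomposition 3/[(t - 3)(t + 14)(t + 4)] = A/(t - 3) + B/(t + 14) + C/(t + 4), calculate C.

Cover-up at t = -4: C = 3/[(-4 - 3)(-4 + 14)] = 3/[(-7)(10)] = -3/70


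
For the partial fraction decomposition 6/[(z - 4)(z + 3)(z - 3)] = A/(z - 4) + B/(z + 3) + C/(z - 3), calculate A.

Cover-up at z = 4: A = 6/[(4 + 3)(4 - 3)] = 6/[(7)(1)] = 6/7


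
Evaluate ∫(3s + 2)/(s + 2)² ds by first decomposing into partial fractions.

Decompose: A = 3, B = 3·(-2) + 2 = -4, so (3s + 2)/(s + 2)² = 3/(s + 2) - 4/(s + 2)². Integrate: ∫ A/(s + 2) ds = 3 ln|(s + 2)|; ∫ B/(s + 2)² ds = 4/(s + 2). Sum: 3 ln|(s + 2)| + 4/(s + 2) + C


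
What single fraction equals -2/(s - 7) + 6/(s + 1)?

Common denominator (s - 7)(s + 1). Numerator: -2(s + 1) + 6(s - 7) = (-2s - 2) + (6s - 42) = 4s - 44
Result: (4s - 44)/[(s - 7)(s + 1)]


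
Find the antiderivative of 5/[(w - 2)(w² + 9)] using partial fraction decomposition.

Cover-up at w=2: P = 5/(2²+9) = 5/13. Coeff matching: Q = -5/13, R = -10/13. Decomposition: (5/13)/(w - 2) - ((5/13)w + 10/13)/(w² + 9). Integrate: linear → ln, quadratic → (1/2)ln + arctan: (5/13) ln|(w - 2)| - (5/26) ln(w² + 9) - (10/39) arctan(w/3) + C


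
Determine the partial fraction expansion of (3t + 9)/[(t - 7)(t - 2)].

At t=7: P = (3·7 + 9)/(7 - 2) = 6. At t=2: Q = (3·2 + 9)/(2 - 7) = -3
Result: 6/(t - 7) - 3/(t - 2)


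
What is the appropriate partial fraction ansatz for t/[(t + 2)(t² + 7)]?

Linear + irreducible quadratic: P/(t + 2) + (Qt + R)/(t² + 7)


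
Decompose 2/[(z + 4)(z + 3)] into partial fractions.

2/(z + 4)(z + 3) = P/(z + 4) + Q/(z + 3). P = 2/(-4 + 3) = -2, Q = 2/(-3 + 4) = 2
Result: -2/(z + 4) + 2/(z + 3)


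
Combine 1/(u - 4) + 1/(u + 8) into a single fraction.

Common denominator (u - 4)(u + 8). Numerator: 1(u + 8) + 1(u - 4) = (u + 8) + (u - 4) = 2u + 4
Result: (2u + 4)/[(u - 4)(u + 8)]


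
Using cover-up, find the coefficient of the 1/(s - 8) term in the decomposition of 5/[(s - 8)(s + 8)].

Cover (s - 8), set s=8: 5/((s + 8) at s=8) = 5/(16) = 5/16


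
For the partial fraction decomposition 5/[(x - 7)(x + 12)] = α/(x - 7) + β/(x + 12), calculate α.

Cover-up at x = 7: α = 5/(7 + 12) = 5/19


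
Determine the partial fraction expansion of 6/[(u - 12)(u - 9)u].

Using cover-up method: A = 1/6, B = -2/9, C = 1/18
Result: (1/6)/(u - 12) - (2/9)/(u - 9) + (1/18)/u


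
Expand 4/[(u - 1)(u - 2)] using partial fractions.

4/(u - 1)(u - 2) = α/(u - 1) + β/(u - 2). α = 4/(1 - 2) = -4, β = 4/(2 - 1) = 4
Result: -4/(u - 1) + 4/(u - 2)


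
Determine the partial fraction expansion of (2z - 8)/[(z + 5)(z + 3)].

At z=-5: A = (2·(-5) - 8)/(-5 + 3) = 9. At z=-3: B = (2·(-3) - 8)/(-3 + 5) = -7
Result: 9/(z + 5) - 7/(z + 3)


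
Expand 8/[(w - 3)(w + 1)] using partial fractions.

8/(w - 3)(w + 1) = P/(w - 3) + Q/(w + 1). P = 8/(3 + 1) = 2, Q = 8/(-1 - 3) = -2
Result: 2/(w - 3) - 2/(w + 1)


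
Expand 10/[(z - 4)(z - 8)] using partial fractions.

10/(z - 4)(z - 8) = α/(z - 4) + β/(z - 8). α = 10/(4 - 8) = -5/2, β = 10/(8 - 4) = 5/2
Result: (-5/2)/(z - 4) + (5/2)/(z - 8)


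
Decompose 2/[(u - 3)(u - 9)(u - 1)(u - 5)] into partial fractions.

Using Heaviside cover-up: (1/12)/(u - 3) + (1/96)/(u - 9) - (1/32)/(u - 1) - (1/16)/(u - 5)


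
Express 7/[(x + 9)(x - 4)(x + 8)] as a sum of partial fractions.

Using cover-up method: P = 7/13, Q = 7/156, R = -7/12
Result: (7/13)/(x + 9) + (7/156)/(x - 4) - (7/12)/(x + 8)


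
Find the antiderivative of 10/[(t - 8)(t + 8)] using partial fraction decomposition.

Decompose: 10/[(t - 8)(t + 8)] = (5/8)/(t - 8) - (5/8)/(t + 8). Integrate each term: (5/8) ln|(t - 8)| - (5/8) ln|(t + 8)| + C


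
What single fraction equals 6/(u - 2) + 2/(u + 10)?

Common denominator (u - 2)(u + 10). Numerator: 6(u + 10) + 2(u - 2) = (6u + 60) + (2u - 4) = 8u + 56
Result: (8u + 56)/[(u - 2)(u + 10)]


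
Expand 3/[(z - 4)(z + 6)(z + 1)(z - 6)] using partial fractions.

Using Heaviside cover-up: (-3/100)/(z - 4) - (1/200)/(z + 6) + (3/175)/(z + 1) + (1/56)/(z - 6)


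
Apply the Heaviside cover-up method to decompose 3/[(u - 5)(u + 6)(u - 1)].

Cover (u - 5), u=5: A = 3/[(5 + 6)(5 - 1)] = 3/44. Cover (u + 6), u=-6: B = 3/[(-6 - 5)(-6 - 1)] = 3/77. Cover (u - 1), u=1: C = 3/[(1 - 5)(1 + 6)] = -3/28.
Result: (3/44)/(u - 5) + (3/77)/(u + 6) - (3/28)/(u - 1)


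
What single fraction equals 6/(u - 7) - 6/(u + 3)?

Common denominator (u - 7)(u + 3). Numerator: 6(u + 3) - 6(u - 7) = (6u + 18) - (6u - 42) = 60
Result: (60)/[(u - 7)(u + 3)]


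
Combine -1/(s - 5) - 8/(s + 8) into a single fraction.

Common denominator (s - 5)(s + 8). Numerator: -1(s + 8) - 8(s - 5) = (-s - 8) - (8s - 40) = -9s + 32
Result: (-9s + 32)/[(s - 5)(s + 8)]


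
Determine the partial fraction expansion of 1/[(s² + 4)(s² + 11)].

Coefficient matching gives A = C = 0, B = 1/(11-4) = 1/7, D = -B = -1/7
Result: (1/7)/(s² + 4) - (1/7)/(s² + 11)


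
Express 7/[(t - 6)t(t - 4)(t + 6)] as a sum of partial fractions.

Using Heaviside cover-up: (7/144)/(t - 6) + (7/144)/t - (7/80)/(t - 4) - (7/720)/(t + 6)


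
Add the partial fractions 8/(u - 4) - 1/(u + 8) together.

Common denominator (u - 4)(u + 8). Numerator: 8(u + 8) - 1(u - 4) = (8u + 64) - (u - 4) = 7u + 68
Result: (7u + 68)/[(u - 4)(u + 8)]


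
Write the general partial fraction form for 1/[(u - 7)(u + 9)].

Distinct linear factors: P/(u - 7) + Q/(u + 9)


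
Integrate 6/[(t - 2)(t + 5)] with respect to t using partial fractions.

Decompose: 6/[(t - 2)(t + 5)] = (6/7)/(t - 2) - (6/7)/(t + 5). Integrate each term: (6/7) ln|(t - 2)| - (6/7) ln|(t + 5)| + C


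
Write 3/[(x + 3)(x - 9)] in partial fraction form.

3/(x + 3)(x - 9) = α/(x + 3) + β/(x - 9). α = 3/(-3 - 9) = -1/4, β = 3/(9 + 3) = 1/4
Result: (-1/4)/(x + 3) + (1/4)/(x - 9)


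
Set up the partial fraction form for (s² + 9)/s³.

Repeated linear factor (power 3): α/s + β/s² + γ/s³


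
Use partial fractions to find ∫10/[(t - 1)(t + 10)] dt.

Decompose: 10/[(t - 1)(t + 10)] = (10/11)/(t - 1) - (10/11)/(t + 10). Integrate each term: (10/11) ln|(t - 1)| - (10/11) ln|(t + 10)| + C


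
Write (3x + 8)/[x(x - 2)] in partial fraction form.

At x=0: P = (3·0 + 8)/(0 - 2) = -4. At x=2: Q = (3·2 + 8)/(2 - 0) = 7
Result: -4/x + 7/(x - 2)


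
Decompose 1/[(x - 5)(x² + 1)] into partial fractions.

Cover-up at x = 5: P = 1/(5² + 1) = 1/26. Then Q = -P = -1/26, R = -P·(0 + 5) = -5/26
Result: (1/26)/(x - 5) - ((1/26)x + 5/26)/(x² + 1)


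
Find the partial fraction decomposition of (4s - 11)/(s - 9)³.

(4s - 11) = P(s - 9)² + Q(s - 9) + R. At s = 9: R = 4·9 - 11 = 25. Coefficients: P = 0, Q = 4
Result: 4/(s - 9)² + 25/(s - 9)³


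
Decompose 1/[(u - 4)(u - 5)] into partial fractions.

1/(u - 4)(u - 5) = A/(u - 4) + B/(u - 5). A = 1/(4 - 5) = -1, B = 1/(5 - 4) = 1
Result: -1/(u - 4) + 1/(u - 5)


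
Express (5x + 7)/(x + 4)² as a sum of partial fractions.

(5x + 7) = A(x + 4) + B. At x = -4: B = 5·(-4) + 7 = -13. Coeff of x: A = 5
Result: 5/(x + 4) - 13/(x + 4)²


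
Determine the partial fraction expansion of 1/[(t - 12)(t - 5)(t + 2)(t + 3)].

Using Heaviside cover-up: (1/1470)/(t - 12) - (1/392)/(t - 5) + (1/98)/(t + 2) - (1/120)/(t + 3)


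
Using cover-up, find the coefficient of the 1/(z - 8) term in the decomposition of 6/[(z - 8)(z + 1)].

Cover (z - 8), set z=8: 6/((z + 1) at z=8) = 6/(9) = 2/3


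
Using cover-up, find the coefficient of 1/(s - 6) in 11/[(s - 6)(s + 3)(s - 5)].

Cover (s - 6), set s=6: 11/[(6 + 3)(6 - 5)] = 11/9


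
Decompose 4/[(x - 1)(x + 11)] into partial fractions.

4/(x - 1)(x + 11) = P/(x - 1) + Q/(x + 11). P = 4/(1 + 11) = 1/3, Q = 4/(-11 - 1) = -1/3
Result: (1/3)/(x - 1) - (1/3)/(x + 11)


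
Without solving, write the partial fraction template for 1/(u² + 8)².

Repeated quadratic factor: (Au + B)/(u² + 8) + (Cu + D)/(u² + 8)²


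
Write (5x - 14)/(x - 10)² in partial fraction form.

(5x - 14) = A(x - 10) + B. At x = 10: B = 5·10 - 14 = 36. Coeff of x: A = 5
Result: 5/(x - 10) + 36/(x - 10)²


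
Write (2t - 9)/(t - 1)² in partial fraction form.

(2t - 9) = α(t - 1) + β. At t = 1: β = 2·1 - 9 = -7. Coeff of t: α = 2
Result: 2/(t - 1) - 7/(t - 1)²


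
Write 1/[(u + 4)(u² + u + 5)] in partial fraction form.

Cover-up at u = -4: α = 1/((-4)² + 1·(-4) + 5) = 1/17. Then β = -α = -1/17, γ = -α·(1 - 4) = 3/17
Result: (1/17)/(u + 4) - ((1/17)u - 3/17)/(u² + u + 5)


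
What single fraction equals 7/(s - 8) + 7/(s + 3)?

Common denominator (s - 8)(s + 3). Numerator: 7(s + 3) + 7(s - 8) = (7s + 21) + (7s - 56) = 14s - 35
Result: (14s - 35)/[(s - 8)(s + 3)]


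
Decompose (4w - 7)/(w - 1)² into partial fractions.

(4w - 7) = A(w - 1) + B. At w = 1: B = 4·1 - 7 = -3. Coeff of w: A = 4
Result: 4/(w - 1) - 3/(w - 1)²


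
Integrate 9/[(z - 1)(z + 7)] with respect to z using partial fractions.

Decompose: 9/[(z - 1)(z + 7)] = (9/8)/(z - 1) - (9/8)/(z + 7). Integrate each term: (9/8) ln|(z - 1)| - (9/8) ln|(z + 7)| + C


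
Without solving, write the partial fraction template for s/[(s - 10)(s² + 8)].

Linear + irreducible quadratic: α/(s - 10) + (βs + γ)/(s² + 8)


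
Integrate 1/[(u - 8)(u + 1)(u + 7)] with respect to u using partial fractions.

Cover-up: α = 1/135, β = -1/54, γ = 1/90. Decomposition: (1/135)/(u - 8) - (1/54)/(u + 1) + (1/90)/(u + 7). Integrate each term: (1/135) ln|(u - 8)| - (1/54) ln|(u + 1)| + (1/90) ln|(u + 7)| + C


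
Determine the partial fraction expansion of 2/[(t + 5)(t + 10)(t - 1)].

Using cover-up method: P = -1/15, Q = 2/55, R = 1/33
Result: (-1/15)/(t + 5) + (2/55)/(t + 10) + (1/33)/(t - 1)


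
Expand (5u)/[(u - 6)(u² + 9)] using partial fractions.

At u=6: α = (5·6 + 0)/(6² + 9) = 2/3. β = -α = -2/3, γ = 5 - 6·α = 1
Result: (2/3)/(u - 6) - ((2/3)u - 1)/(u² + 9)


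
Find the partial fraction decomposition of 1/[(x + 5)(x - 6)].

1/(x + 5)(x - 6) = A/(x + 5) + B/(x - 6). A = 1/(-5 - 6) = -1/11, B = 1/(6 + 5) = 1/11
Result: (-1/11)/(x + 5) + (1/11)/(x - 6)


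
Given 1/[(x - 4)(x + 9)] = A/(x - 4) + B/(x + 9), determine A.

Cover-up at x = 4: A = 1/(4 + 9) = 1/13


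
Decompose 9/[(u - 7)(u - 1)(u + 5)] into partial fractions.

Using cover-up method: α = 1/8, β = -1/4, γ = 1/8
Result: (1/8)/(u - 7) - (1/4)/(u - 1) + (1/8)/(u + 5)


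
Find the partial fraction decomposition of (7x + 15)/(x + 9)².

(7x + 15) = A(x + 9) + B. At x = -9: B = 7·(-9) + 15 = -48. Coeff of x: A = 7
Result: 7/(x + 9) - 48/(x + 9)²


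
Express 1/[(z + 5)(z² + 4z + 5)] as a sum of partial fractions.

Cover-up at z = -5: α = 1/((-5)² + 4·(-5) + 5) = 1/10. Then β = -α = -1/10, γ = -α·(4 - 5) = 1/10
Result: (1/10)/(z + 5) - ((1/10)z - 1/10)/(z² + 4z + 5)


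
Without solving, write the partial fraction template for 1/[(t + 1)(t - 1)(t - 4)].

Three distinct linear factors: α/(t + 1) + β/(t - 1) + γ/(t - 4)


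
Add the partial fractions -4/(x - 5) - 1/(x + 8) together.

Common denominator (x - 5)(x + 8). Numerator: -4(x + 8) - 1(x - 5) = (-4x - 32) - (x - 5) = -5x - 27
Result: (-5x - 27)/[(x - 5)(x + 8)]
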